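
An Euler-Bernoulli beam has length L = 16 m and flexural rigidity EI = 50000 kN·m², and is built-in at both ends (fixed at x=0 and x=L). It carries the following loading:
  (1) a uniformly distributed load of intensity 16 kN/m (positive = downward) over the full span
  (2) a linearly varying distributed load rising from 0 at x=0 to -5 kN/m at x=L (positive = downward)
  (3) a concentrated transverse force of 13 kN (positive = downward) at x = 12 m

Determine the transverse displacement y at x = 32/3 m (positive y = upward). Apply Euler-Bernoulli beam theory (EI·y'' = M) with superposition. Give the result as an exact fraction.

Load 1 — uniform load w=16 kN/m over full span:
  y_1 = -wx²(L-x)²/(24EI) = -16·(32/3)²·(16-(32/3))²/(24·50000) = -32768/759375 m
Load 2 — triangular load w₀=-5 kN/m (0→w₀ over full span):
  y_2 = -w₀x²(L-x)²(x+2L)/(120LEI) = -(-5)·(32/3)²·(16-(32/3))²·((32/3)+2·16)/(120·16·50000) = 16384/2278125 m
Load 3 — point force P=13 kN at a=12 m (b=L-a=4):
  y_3 = -Pb²x²(3aL-(3a+b)x)/(6L³EI)  [x≤a] = -13·4²·(32/3)²·(3·12·16-(3·12+4)·(32/3))/(6·16³·50000) = -728/253125 m
Superposition: y = Σ y_i = -88472/2278125 m ≈ -0.038835 m

y(32/3) = -88472/2278125 m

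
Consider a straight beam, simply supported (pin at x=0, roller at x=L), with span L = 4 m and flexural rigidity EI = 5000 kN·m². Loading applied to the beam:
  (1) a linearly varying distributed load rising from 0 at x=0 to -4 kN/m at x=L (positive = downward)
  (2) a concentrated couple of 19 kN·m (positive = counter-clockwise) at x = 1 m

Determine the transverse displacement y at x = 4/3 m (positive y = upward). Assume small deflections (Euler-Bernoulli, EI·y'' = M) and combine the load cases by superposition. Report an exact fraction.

y(4/3) = 13159/3645000 m

Load 1 — triangular load w₀=-4 kN/m (0→w₀ over full span):
  y_1 = -w₀x(7L⁴-10L²x²+3x⁴)/(360LEI) = -(-4)·(4/3)·(7·4⁴-10·4²·(4/3)²+3·(4/3)⁴)/(360·4·5000) = 512/455625 m
Load 2 — applied couple M₀=19 kN·m at a=1 m (b=L-a=3):
  y_2 = (M₀x³/(6L)-M₀(x-a)²/2+C₁x)/EI  [x>a] with C₁=M₀(3b²-L²)/(6L)=209/24 = (19·(4/3)³/(6·4)-19·((4/3)-1)²/2+(209/24)·(4/3))/5000 = 1007/405000 m
Superposition: y = Σ y_i = 13159/3645000 m ≈ 0.003610 m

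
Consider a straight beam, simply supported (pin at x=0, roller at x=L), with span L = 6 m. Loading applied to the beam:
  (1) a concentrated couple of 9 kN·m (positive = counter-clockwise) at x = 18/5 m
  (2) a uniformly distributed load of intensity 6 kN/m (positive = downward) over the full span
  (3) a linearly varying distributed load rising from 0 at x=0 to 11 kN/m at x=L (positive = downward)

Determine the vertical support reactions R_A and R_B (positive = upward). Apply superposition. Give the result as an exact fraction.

Load 1 — applied couple M₀=9 kN·m at a=18/5 m (b=L-a=12/5):
  R_A = M₀/L = 9/6 = 3/2 kN
  R_B = -M₀/L = -9/6 = -3/2 kN
Load 2 — uniform load w=6 kN/m over full span:
  R_A = wL/2 = 6·6/2 = 18 kN
  R_B = wL/2 = 6·6/2 = 18 kN
Load 3 — triangular load w₀=11 kN/m (0→w₀ over full span):
  R_A = w₀L/6 = 11·6/6 = 11 kN
  R_B = w₀L/3 = 11·6/3 = 22 kN
Superposition: R_A = 61/2 kN, R_B = 77/2 kN

R_A = 61/2 kN, R_B = 77/2 kN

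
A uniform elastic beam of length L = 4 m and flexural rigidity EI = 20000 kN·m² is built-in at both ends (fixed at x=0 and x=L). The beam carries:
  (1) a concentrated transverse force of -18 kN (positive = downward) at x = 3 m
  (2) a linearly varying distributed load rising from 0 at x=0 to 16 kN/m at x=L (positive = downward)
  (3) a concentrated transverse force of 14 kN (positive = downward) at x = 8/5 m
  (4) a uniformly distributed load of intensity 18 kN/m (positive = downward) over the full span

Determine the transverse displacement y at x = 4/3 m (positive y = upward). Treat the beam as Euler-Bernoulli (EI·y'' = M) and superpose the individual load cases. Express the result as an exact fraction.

y(4/3) = -1376867/1822500000 m

Load 1 — point force P=-18 kN at a=3 m (b=L-a=1):
  y_1 = -Pb²x²(3aL-(3a+b)x)/(6L³EI)  [x≤a] = -(-18)·1²·(4/3)²·(3·3·4-(3·3+1)·(4/3))/(6·4³·20000) = 17/180000 m
Load 2 — triangular load w₀=16 kN/m (0→w₀ over full span):
  y_2 = -w₀x²(L-x)²(x+2L)/(120LEI) = -16·(4/3)²·(4-(4/3))²·((4/3)+2·4)/(120·4·20000) = -448/2278125 m
Load 3 — point force P=14 kN at a=8/5 m (b=L-a=12/5):
  y_3 = -Pb²x²(3aL-(3a+b)x)/(6L³EI)  [x≤a] = -14·(12/5)²·(4/3)²·(3·(8/5)·4-(3·(8/5)+(12/5))·(4/3))/(6·4³·20000) = -14/78125 m
Load 4 — uniform load w=18 kN/m over full span:
  y_4 = -wx²(L-x)²/(24EI) = -18·(4/3)²·(4-(4/3))²/(24·20000) = -8/16875 m
Superposition: y = Σ y_i = -1376867/1822500000 m ≈ -0.000755 m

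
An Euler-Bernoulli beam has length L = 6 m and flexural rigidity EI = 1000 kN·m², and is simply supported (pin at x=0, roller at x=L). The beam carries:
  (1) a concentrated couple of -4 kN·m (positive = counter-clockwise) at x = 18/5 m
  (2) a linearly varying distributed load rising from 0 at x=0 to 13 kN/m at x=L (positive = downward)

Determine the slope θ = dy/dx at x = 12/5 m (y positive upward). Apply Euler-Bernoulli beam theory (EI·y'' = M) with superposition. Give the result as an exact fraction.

Load 1 — applied couple M₀=-4 kN·m at a=18/5 m (b=L-a=12/5):
  θ_1 = (M₀x²/(2L)+C₁)/EI  [x≤a] with C₁=M₀(3b²-L²)/(6L)=52/25 = ((-4)·(12/5)²/(2·6)+(52/25))/1000 = 1/6250 rad
Load 2 — triangular load w₀=13 kN/m (0→w₀ over full span):
  θ_2 = -w₀(7L⁴-30L²x²+15x⁴)/(360LEI) = -13·(7·6⁴-30·6²·(12/5)²+15·(12/5)⁴)/(360·6·1000) = -12597/625000 rad
Superposition: θ = Σ θ_i = -12497/625000 rad ≈ -0.019995 rad

θ(12/5) = -12497/625000 rad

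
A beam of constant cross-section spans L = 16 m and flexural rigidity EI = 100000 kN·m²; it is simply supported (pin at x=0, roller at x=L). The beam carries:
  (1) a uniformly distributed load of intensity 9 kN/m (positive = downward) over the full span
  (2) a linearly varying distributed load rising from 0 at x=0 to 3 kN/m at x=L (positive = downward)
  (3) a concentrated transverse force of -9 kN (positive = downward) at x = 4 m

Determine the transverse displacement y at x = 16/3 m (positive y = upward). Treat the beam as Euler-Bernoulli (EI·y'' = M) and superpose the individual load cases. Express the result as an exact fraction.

y(16/3) = -55046/759375 m

Load 1 — uniform load w=9 kN/m over full span:
  y_1 = -wx(L³-2Lx²+x³)/(24EI) = -9·(16/3)·(16³-2·16·(16/3)²+(16/3)³)/(24·100000) = -5632/84375 m
Load 2 — triangular load w₀=3 kN/m (0→w₀ over full span):
  y_2 = -w₀x(7L⁴-10L²x²+3x⁴)/(360LEI) = -3·(16/3)·(7·16⁴-10·16²·(16/3)²+3·(16/3)⁴)/(360·16·100000) = -8192/759375 m
Load 3 — point force P=-9 kN at a=4 m (b=L-a=12):
  y_3 = -Pa(L-x)(2Lx-a²-x²)/(6LEI)  [x>a] = -(-9)·4·(16-(16/3))·(2·16·(16/3)-4²-(16/3)²)/(6·16·100000) = 142/28125 m
Superposition: y = Σ y_i = -55046/759375 m ≈ -0.072489 m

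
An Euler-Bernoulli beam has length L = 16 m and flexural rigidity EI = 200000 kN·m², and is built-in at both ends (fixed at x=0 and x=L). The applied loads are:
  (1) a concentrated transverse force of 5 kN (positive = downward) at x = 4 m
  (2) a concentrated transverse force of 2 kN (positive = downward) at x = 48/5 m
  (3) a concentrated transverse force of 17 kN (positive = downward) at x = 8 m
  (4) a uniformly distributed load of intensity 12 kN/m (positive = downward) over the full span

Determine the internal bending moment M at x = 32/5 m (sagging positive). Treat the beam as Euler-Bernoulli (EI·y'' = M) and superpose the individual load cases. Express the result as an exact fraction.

Load 1 — point force P=5 kN at a=4 m (b=L-a=12):
  M_1 = Pa²(a+3b)(L-x)/L³ - Pa²b/L²  [x>a] = 5·4²·(4+3·12)·(16-(32/5))/16³ - 5·4²·12/16² = 15/4 kN·m
Load 2 — point force P=2 kN at a=48/5 m (b=L-a=32/5):
  M_2 = Pb²(3a+b)x/L³ - Pab²/L²  [x≤a] = 2·(32/5)²·(3·(48/5)+(32/5))·(32/5)/16³ - 2·(48/5)·(32/5)²/16² = 896/625 kN·m
Load 3 — point force P=17 kN at a=8 m (b=L-a=8):
  M_3 = Pb²(3a+b)x/L³ - Pab²/L²  [x≤a] = 17·8²·(3·8+8)·(32/5)/16³ - 17·8·8²/16² = 102/5 kN·m
Load 4 — uniform load w=12 kN/m over full span:
  M_4 = wLx/2 - wL²/12 - wx²/2 = 12·16·(32/5)/2 - 12·16²/12 - 12·(32/5)²/2 = 2816/25 kN·m
Superposition: M = Σ M_i = 345559/2500 kN·m ≈ 138.223600 kN·m

M(32/5) = 345559/2500 kN·m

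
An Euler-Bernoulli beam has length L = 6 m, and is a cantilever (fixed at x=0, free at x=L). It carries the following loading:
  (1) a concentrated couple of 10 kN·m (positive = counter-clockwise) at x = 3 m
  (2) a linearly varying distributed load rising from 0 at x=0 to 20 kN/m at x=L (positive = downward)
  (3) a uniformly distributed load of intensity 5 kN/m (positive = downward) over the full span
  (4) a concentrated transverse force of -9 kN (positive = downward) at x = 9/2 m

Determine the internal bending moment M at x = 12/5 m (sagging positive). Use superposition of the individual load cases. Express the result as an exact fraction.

Load 1 — applied couple M₀=10 kN·m at a=3 m (b=L-a=3):
  M_1 = M₀  [x≤a] = 10 = 10 kN·m
Load 2 — triangular load w₀=20 kN/m (0→w₀ over full span):
  M_2 = w₀Lx/2 - w₀L²/3 - w₀x³/(6L) = 20·6·(12/5)/2 - 20·6²/3 - 20·(12/5)³/(6·6) = -2592/25 kN·m
Load 3 — uniform load w=5 kN/m over full span:
  M_3 = -w(L-x)²/2 = -5·(6-(12/5))²/2 = -162/5 kN·m
Load 4 — point force P=-9 kN at a=9/2 m (b=L-a=3/2):
  M_4 = -P(a-x)  [x≤a] = -(-9)·((9/2)-(12/5)) = 189/10 kN·m
Superposition: M = Σ M_i = -5359/50 kN·m ≈ -107.180000 kN·m

M(12/5) = -5359/50 kN·m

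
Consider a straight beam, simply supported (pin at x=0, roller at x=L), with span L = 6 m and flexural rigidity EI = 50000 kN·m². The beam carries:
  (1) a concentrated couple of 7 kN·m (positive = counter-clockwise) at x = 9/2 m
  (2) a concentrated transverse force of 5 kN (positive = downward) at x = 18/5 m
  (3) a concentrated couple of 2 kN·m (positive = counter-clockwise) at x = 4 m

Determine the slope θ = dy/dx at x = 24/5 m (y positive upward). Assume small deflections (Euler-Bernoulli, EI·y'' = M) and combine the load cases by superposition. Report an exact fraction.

Load 1 — applied couple M₀=7 kN·m at a=9/2 m (b=L-a=3/2):
  θ_1 = (M₀x²/(2L)-M₀(x-a)+C₁)/EI  [x>a] with C₁=M₀(3b²-L²)/(6L)=-91/16 = (7·(24/5)²/(2·6)-7·((24/5)-(9/2))+(-91/16))/50000 = 2261/20000000 rad
Load 2 — point force P=5 kN at a=18/5 m (b=L-a=12/5):
  θ_2 = -Pa(2L²-6Lx+3x²+a²)/(6LEI)  [x>a] = -5·(18/5)·(2·6²-6·6·(24/5)+3·(24/5)²+(18/5)²)/(6·6·50000) = 117/625000 rad
Load 3 — applied couple M₀=2 kN·m at a=4 m (b=L-a=2):
  θ_3 = (M₀x²/(2L)-M₀(x-a)+C₁)/EI  [x>a] with C₁=M₀(3b²-L²)/(6L)=-4/3 = (2·(24/5)²/(2·6)-2·((24/5)-4)+(-4/3))/50000 = 17/937500 rad
Superposition: θ = Σ θ_i = 19103/60000000 rad ≈ 0.000318 rad

θ(24/5) = 19103/60000000 rad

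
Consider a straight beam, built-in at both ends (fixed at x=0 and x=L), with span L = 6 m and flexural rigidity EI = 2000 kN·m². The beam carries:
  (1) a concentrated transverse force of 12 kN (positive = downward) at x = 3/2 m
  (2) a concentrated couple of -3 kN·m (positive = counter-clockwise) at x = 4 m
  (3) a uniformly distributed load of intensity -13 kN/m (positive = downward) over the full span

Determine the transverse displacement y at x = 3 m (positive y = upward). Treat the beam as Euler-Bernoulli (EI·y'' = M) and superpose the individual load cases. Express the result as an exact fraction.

y(3) = 309/16000 m

Load 1 — point force P=12 kN at a=3/2 m (b=L-a=9/2):
  y_1 = -Pa²(L-x)²(3bL-(3b+a)(L-x))/(6L³EI)  [x>a] = -12·(3/2)²·(6-3)²·(3·(9/2)·6-(3·(9/2)+(3/2))·(6-3))/(6·6³·2000) = -27/8000 m
Load 2 — applied couple M₀=-3 kN·m at a=4 m (b=L-a=2):
  y_2 = (R_Ax³/6 - M_Ax²/2)/EI  [x≤a] with R_A=-2/3, M_A=-1 = ((-2/3)·3³/6 - (-1)·3²/2)/2000 = 3/4000 m
Load 3 — uniform load w=-13 kN/m over full span:
  y_3 = -wx²(L-x)²/(24EI) = -(-13)·3²·(6-3)²/(24·2000) = 351/16000 m
Superposition: y = Σ y_i = 309/16000 m ≈ 0.019312 m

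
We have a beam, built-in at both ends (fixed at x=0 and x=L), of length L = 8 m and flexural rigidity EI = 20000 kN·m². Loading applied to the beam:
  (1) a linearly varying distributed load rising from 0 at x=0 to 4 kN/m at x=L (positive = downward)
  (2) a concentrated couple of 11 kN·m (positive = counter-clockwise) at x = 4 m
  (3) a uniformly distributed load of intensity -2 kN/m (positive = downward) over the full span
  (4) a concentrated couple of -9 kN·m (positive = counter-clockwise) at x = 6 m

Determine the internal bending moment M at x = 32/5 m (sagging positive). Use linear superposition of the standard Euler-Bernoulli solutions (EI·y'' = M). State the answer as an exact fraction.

Load 1 — triangular load w₀=4 kN/m (0→w₀ over full span):
  M_1 = 3w₀Lx/20 - w₀L²/30 - w₀x³/(6L) = 3·4·8·(32/5)/20 - 4·8²/30 - 4·(32/5)³/(6·8) = 128/375 kN·m
Load 2 — applied couple M₀=11 kN·m at a=4 m (b=L-a=4):
  M_2 = R_Ax - M_A - M₀  [x>a] with R_A=33/16, M_A=11/4 = (33/16)·(32/5) - (11/4) - 11 = -11/20 kN·m
Load 3 — uniform load w=-2 kN/m over full span:
  M_3 = wLx/2 - wL²/12 - wx²/2 = (-2)·8·(32/5)/2 - (-2)·8²/12 - (-2)·(32/5)²/2 = 32/75 kN·m
Load 4 — applied couple M₀=-9 kN·m at a=6 m (b=L-a=2):
  M_4 = R_Ax - M_A - M₀  [x>a] with R_A=-81/64, M_A=-45/16 = (-81/64)·(32/5) - (-45/16) - (-9) = 297/80 kN·m
Superposition: M = Σ M_i = 7861/2000 kN·m ≈ 3.930500 kN·m

M(32/5) = 7861/2000 kN·m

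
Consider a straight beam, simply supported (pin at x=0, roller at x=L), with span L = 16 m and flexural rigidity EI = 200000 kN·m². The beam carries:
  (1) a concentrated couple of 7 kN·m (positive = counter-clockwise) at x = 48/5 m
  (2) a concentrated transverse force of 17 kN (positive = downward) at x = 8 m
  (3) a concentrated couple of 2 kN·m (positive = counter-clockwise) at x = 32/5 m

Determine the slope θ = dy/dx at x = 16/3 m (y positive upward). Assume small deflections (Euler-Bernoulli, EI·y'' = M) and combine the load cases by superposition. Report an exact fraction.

θ(16/3) = -2143/2812500 rad

Load 1 — applied couple M₀=7 kN·m at a=48/5 m (b=L-a=32/5):
  θ_1 = (M₀x²/(2L)+C₁)/EI  [x≤a] with C₁=M₀(3b²-L²)/(6L)=-728/75 = (7·(16/3)²/(2·16)+(-728/75))/200000 = -49/2812500 rad
Load 2 — point force P=17 kN at a=8 m (b=L-a=8):
  θ_2 = -Pb(L²-b²-3x²)/(6LEI)  [x≤a] = -17·8·(16²-8²-3·(16/3)²)/(6·16·200000) = -17/22500 rad
Load 3 — applied couple M₀=2 kN·m at a=32/5 m (b=L-a=48/5):
  θ_3 = (M₀x²/(2L)+C₁)/EI  [x≤a] with C₁=M₀(3b²-L²)/(6L)=32/75 = (2·(16/3)²/(2·16)+(32/75))/200000 = 31/2812500 rad
Superposition: θ = Σ θ_i = -2143/2812500 rad ≈ -0.000762 rad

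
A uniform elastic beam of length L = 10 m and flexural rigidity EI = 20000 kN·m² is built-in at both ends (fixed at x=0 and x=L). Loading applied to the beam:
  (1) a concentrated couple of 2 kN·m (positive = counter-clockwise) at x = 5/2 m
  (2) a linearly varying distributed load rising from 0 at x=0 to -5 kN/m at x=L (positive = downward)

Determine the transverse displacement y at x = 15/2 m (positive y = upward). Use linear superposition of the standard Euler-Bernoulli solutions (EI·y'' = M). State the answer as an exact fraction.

Load 1 — applied couple M₀=2 kN·m at a=5/2 m (b=L-a=15/2):
  y_1 = (R_Ax³/6 - M_Ax²/2 - M₀(x-a)²/2)/EI  [x>a] with R_A=9/40, M_A=-3/8 = ((9/40)·(15/2)³/6 - (-3/8)·(15/2)²/2 - 2·((15/2)-(5/2))²/2)/20000 = 7/102400 m
Load 2 — triangular load w₀=-5 kN/m (0→w₀ over full span):
  y_2 = -w₀x²(L-x)²(x+2L)/(120LEI) = -(-5)·(15/2)²·(10-(15/2))²·((15/2)+2·10)/(120·10·20000) = 33/16384 m
Superposition: y = Σ y_i = 853/409600 m ≈ 0.002083 m

y(15/2) = 853/409600 m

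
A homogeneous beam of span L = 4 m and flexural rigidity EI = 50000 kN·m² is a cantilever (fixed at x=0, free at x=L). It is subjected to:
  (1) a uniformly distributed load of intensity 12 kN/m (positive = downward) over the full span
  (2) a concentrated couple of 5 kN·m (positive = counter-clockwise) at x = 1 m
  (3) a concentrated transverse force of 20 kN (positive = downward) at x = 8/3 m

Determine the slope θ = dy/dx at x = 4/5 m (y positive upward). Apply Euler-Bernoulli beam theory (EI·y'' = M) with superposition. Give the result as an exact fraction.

θ(4/5) = -8881/4687500 rad

Load 1 — uniform load w=12 kN/m over full span:
  θ_1 = -wx(x²-3Lx+3L²)/(6EI) = -12·(4/5)·((4/5)²-3·4·(4/5)+3·4²)/(6·50000) = -488/390625 rad
Load 2 — applied couple M₀=5 kN·m at a=1 m (b=L-a=3):
  θ_2 = M₀x/EI  [x≤a] = 5·(4/5)/50000 = 1/12500 rad
Load 3 — point force P=20 kN at a=8/3 m (b=L-a=4/3):
  θ_3 = -Px(2a-x)/(2EI)  [x≤a] = -20·(4/5)·(2·(8/3)-(4/5))/(2·50000) = -34/46875 rad
Superposition: θ = Σ θ_i = -8881/4687500 rad ≈ -0.001895 rad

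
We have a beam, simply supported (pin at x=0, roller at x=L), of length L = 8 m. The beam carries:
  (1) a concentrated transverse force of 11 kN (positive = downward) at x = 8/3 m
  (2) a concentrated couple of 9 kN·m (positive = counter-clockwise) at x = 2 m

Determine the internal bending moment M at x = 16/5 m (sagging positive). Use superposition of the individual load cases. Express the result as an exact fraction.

M(16/5) = 61/5 kN·m

Load 1 — point force P=11 kN at a=8/3 m (b=L-a=16/3):
  M_1 = Pa(L-x)/L  [x>a] = 11·(8/3)·(8-(16/5))/8 = 88/5 kN·m
Load 2 — applied couple M₀=9 kN·m at a=2 m (b=L-a=6):
  M_2 = M₀x/L - M₀  [x>a] = 9·(16/5)/8 - 9 = -27/5 kN·m
Superposition: M = Σ M_i = 61/5 kN·m ≈ 12.200000 kN·m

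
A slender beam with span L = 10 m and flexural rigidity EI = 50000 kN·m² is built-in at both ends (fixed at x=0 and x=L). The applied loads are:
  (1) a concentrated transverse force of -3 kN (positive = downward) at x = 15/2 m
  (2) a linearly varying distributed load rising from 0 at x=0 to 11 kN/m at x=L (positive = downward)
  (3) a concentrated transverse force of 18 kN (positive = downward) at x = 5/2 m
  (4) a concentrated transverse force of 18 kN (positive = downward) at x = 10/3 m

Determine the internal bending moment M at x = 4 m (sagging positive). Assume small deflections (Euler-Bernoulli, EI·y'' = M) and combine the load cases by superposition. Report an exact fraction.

Load 1 — point force P=-3 kN at a=15/2 m (b=L-a=5/2):
  M_1 = Pb²(3a+b)x/L³ - Pab²/L²  [x≤a] = (-3)·(5/2)²·(3·(15/2)+(5/2))·4/10³ - (-3)·(15/2)·(5/2)²/10² = -15/32 kN·m
Load 2 — triangular load w₀=11 kN/m (0→w₀ over full span):
  M_2 = 3w₀Lx/20 - w₀L²/30 - w₀x³/(6L) = 3·11·10·4/20 - 11·10²/30 - 11·4³/(6·10) = 88/5 kN·m
Load 3 — point force P=18 kN at a=5/2 m (b=L-a=15/2):
  M_3 = Pa²(a+3b)(L-x)/L³ - Pa²b/L²  [x>a] = 18·(5/2)²·((5/2)+3·(15/2))·(10-4)/10³ - 18·(5/2)²·(15/2)/10² = 135/16 kN·m
Load 4 — point force P=18 kN at a=10/3 m (b=L-a=20/3):
  M_4 = Pa²(a+3b)(L-x)/L³ - Pa²b/L²  [x>a] = 18·(10/3)²·((10/3)+3·(20/3))·(10-4)/10³ - 18·(10/3)²·(20/3)/10² = 44/3 kN·m
Superposition: M = Σ M_i = 19313/480 kN·m ≈ 40.235417 kN·m

M(4) = 19313/480 kN·m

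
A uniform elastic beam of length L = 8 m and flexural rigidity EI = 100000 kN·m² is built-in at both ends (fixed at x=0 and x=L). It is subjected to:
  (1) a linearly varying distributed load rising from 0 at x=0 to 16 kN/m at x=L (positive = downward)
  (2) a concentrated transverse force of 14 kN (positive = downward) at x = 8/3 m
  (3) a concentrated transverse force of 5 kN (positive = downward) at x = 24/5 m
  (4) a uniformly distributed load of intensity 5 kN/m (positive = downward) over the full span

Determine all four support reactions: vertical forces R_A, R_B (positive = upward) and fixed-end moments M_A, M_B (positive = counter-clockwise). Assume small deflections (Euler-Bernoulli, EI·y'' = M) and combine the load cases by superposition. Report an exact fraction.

R_A = 34648/675 kN, M_A = 54832/675 kN·m, R_B = 48377/675 kN, M_B = -62048/675 kN·m

Load 1 — triangular load w₀=16 kN/m (0→w₀ over full span):
  R_A = 3w₀L/20 = 3·16·8/20 = 96/5 kN
  M_A = w₀L²/30 = 16·8²/30 = 512/15 kN·m
  R_B = 7w₀L/20 = 7·16·8/20 = 224/5 kN
  M_B = -w₀L²/20 = -16·8²/20 = -256/5 kN·m
Load 2 — point force P=14 kN at a=8/3 m (b=L-a=16/3):
  R_A = Pb²(3a+b)/L³ = 14·(16/3)²·(3·(8/3)+(16/3))/8³ = 280/27 kN
  M_A = Pab²/L² = 14·(8/3)·(16/3)²/8² = 448/27 kN·m
  R_B = Pa²(a+3b)/L³ = 14·(8/3)²·((8/3)+3·(16/3))/8³ = 98/27 kN
  M_B = -Pa²b/L² = -14·(8/3)²·(16/3)/8² = -224/27 kN·m
Load 3 — point force P=5 kN at a=24/5 m (b=L-a=16/5):
  R_A = Pb²(3a+b)/L³ = 5·(16/5)²·(3·(24/5)+(16/5))/8³ = 44/25 kN
  M_A = Pab²/L² = 5·(24/5)·(16/5)²/8² = 96/25 kN·m
  R_B = Pa²(a+3b)/L³ = 5·(24/5)²·((24/5)+3·(16/5))/8³ = 81/25 kN
  M_B = -Pa²b/L² = -5·(24/5)²·(16/5)/8² = -144/25 kN·m
Load 4 — uniform load w=5 kN/m over full span:
  R_A = wL/2 = 5·8/2 = 20 kN
  M_A = wL²/12 = 5·8²/12 = 80/3 kN·m
  R_B = wL/2 = 5·8/2 = 20 kN
  M_B = -wL²/12 = -5·8²/12 = -80/3 kN·m
Superposition: R_A = 34648/675 kN, M_A = 54832/675 kN·m, R_B = 48377/675 kN, M_B = -62048/675 kN·m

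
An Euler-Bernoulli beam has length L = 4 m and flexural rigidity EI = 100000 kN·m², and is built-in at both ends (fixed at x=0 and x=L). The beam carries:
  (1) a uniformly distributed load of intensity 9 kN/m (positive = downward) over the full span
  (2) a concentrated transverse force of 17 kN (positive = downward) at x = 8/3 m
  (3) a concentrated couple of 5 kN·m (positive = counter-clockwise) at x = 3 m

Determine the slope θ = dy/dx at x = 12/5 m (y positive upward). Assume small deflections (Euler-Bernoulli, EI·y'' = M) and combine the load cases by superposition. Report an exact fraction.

θ(12/5) = 7219/225000000 rad

Load 1 — uniform load w=9 kN/m over full span:
  θ_1 = -wx(L-x)(L-2x)/(12EI) = -9·(12/5)·(4-(12/5))·(4-2·(12/5))/(12·100000) = 9/390625 rad
Load 2 — point force P=17 kN at a=8/3 m (b=L-a=4/3):
  θ_2 = -Pb²x(2aL-(3a+b)x)/(2L³EI)  [x≤a] = -17·(4/3)²·(12/5)·(2·(8/3)·4-(3·(8/3)+(4/3))·(12/5))/(2·4³·100000) = 17/2812500 rad
Load 3 — applied couple M₀=5 kN·m at a=3 m (b=L-a=1):
  θ_3 = (R_Ax²/2 - M_Ax)/EI  [x≤a] with R_A=45/32, M_A=25/16 = ((45/32)·(12/5)²/2 - (25/16)·(12/5))/100000 = 3/1000000 rad
Superposition: θ = Σ θ_i = 7219/225000000 rad ≈ 0.000032 rad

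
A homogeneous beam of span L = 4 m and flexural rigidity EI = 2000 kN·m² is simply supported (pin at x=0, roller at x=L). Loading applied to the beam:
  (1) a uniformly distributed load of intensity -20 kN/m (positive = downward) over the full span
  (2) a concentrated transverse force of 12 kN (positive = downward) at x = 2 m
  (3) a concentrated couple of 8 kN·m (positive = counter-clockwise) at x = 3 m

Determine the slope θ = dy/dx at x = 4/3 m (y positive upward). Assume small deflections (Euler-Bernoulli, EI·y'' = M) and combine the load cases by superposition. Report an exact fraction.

θ(4/3) = 1333/162000 rad

Load 1 — uniform load w=-20 kN/m over full span:
  θ_1 = -w(L³-6Lx²+4x³)/(24EI) = -(-20)·(4³-6·4·(4/3)²+4·(4/3)³)/(24·2000) = 26/2025 rad
Load 2 — point force P=12 kN at a=2 m (b=L-a=2):
  θ_2 = -Pb(L²-b²-3x²)/(6LEI)  [x≤a] = -12·2·(4²-2²-3·(4/3)²)/(6·4·2000) = -1/300 rad
Load 3 — applied couple M₀=8 kN·m at a=3 m (b=L-a=1):
  θ_3 = (M₀x²/(2L)+C₁)/EI  [x≤a] with C₁=M₀(3b²-L²)/(6L)=-13/3 = (8·(4/3)²/(2·4)+(-13/3))/2000 = -23/18000 rad
Superposition: θ = Σ θ_i = 1333/162000 rad ≈ 0.008228 rad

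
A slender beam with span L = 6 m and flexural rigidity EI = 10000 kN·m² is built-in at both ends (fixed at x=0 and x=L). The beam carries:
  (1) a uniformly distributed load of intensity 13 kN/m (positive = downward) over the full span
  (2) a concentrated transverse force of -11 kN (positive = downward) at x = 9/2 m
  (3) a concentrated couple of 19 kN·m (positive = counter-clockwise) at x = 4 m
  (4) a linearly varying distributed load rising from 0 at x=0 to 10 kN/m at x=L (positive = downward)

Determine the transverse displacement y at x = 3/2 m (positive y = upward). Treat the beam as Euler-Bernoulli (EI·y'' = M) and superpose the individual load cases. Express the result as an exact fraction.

y(3/2) = -3631/1024000 m

Load 1 — uniform load w=13 kN/m over full span:
  y_1 = -wx²(L-x)²/(24EI) = -13·(3/2)²·(6-(3/2))²/(24·10000) = -3159/1280000 m
Load 2 — point force P=-11 kN at a=9/2 m (b=L-a=3/2):
  y_2 = -Pb²x²(3aL-(3a+b)x)/(6L³EI)  [x≤a] = -(-11)·(3/2)²·(3/2)²·(3·(9/2)·6-(3·(9/2)+(3/2))·(3/2))/(6·6³·10000) = 1287/5120000 m
Load 3 — applied couple M₀=19 kN·m at a=4 m (b=L-a=2):
  y_3 = (R_Ax³/6 - M_Ax²/2)/EI  [x≤a] with R_A=38/9, M_A=19/3 = ((38/9)·(3/2)³/6 - (19/3)·(3/2)²/2)/10000 = -19/40000 m
Load 4 — triangular load w₀=10 kN/m (0→w₀ over full span):
  y_4 = -w₀x²(L-x)²(x+2L)/(120LEI) = -10·(3/2)²·(6-(3/2))²·((3/2)+2·6)/(120·6·10000) = -2187/2560000 m
Superposition: y = Σ y_i = -3631/1024000 m ≈ -0.003546 m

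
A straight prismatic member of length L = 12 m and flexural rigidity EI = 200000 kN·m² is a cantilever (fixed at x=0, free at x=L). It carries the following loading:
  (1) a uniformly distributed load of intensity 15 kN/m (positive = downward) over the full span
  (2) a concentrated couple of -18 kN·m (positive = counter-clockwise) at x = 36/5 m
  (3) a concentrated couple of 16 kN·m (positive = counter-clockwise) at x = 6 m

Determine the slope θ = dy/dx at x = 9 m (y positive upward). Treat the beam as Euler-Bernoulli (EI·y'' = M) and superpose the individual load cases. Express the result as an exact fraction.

θ(9) = -42861/2000000 rad

Load 1 — uniform load w=15 kN/m over full span:
  θ_1 = -wx(x²-3Lx+3L²)/(6EI) = -15·9·(9²-3·12·9+3·12²)/(6·200000) = -1701/80000 rad
Load 2 — applied couple M₀=-18 kN·m at a=36/5 m (b=L-a=24/5):
  θ_2 = M₀a/EI  [x>a] = (-18)·(36/5)/200000 = -81/125000 rad
Load 3 — applied couple M₀=16 kN·m at a=6 m (b=L-a=6):
  θ_3 = M₀a/EI  [x>a] = 16·6/200000 = 3/6250 rad
Superposition: θ = Σ θ_i = -42861/2000000 rad ≈ -0.021431 rad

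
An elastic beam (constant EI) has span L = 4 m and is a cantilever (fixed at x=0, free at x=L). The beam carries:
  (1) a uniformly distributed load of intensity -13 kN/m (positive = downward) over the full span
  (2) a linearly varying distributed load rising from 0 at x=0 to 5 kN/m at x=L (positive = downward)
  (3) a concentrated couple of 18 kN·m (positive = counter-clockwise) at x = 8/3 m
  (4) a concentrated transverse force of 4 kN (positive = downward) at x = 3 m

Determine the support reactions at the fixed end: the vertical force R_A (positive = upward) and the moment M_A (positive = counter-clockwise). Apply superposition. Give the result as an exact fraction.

R_A = -38 kN, M_A = -250/3 kN·m

Load 1 — uniform load w=-13 kN/m over full span:
  R_A = wL = (-13)·4 = -52 kN
  M_A = wL²/2 = (-13)·4²/2 = -104 kN·m
Load 2 — triangular load w₀=5 kN/m (0→w₀ over full span):
  R_A = w₀L/2 = 5·4/2 = 10 kN
  M_A = w₀L²/3 = 5·4²/3 = 80/3 kN·m
Load 3 — applied couple M₀=18 kN·m at a=8/3 m (b=L-a=4/3):
  R_A = 0 kN
  M_A = -M₀ = -18 kN·m
Load 4 — point force P=4 kN at a=3 m (b=L-a=1):
  R_A = P = 4 kN
  M_A = Pa = 4·3 = 12 kN·m
Superposition: R_A = -38 kN, M_A = -250/3 kN·m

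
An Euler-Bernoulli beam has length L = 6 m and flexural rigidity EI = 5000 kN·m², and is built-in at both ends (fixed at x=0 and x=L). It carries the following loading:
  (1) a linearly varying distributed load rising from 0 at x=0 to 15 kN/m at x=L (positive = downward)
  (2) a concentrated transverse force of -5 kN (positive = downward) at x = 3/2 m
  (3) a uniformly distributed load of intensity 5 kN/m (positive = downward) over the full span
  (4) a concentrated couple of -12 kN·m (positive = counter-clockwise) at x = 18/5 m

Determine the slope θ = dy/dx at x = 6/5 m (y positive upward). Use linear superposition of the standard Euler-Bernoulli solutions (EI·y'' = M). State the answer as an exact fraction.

Load 1 — triangular load w₀=15 kN/m (0→w₀ over full span):
  θ_1 = -w₀(2x(L-x)(L-2x)(x+2L)+x²(L-x)²)/(120LEI) = -15·(2·(6/5)·(6-(6/5))·(6-2·(6/5))·((6/5)+2·6)+(6/5)²·(6-(6/5))²)/(120·6·5000) = -189/78125 rad
Load 2 — point force P=-5 kN at a=3/2 m (b=L-a=9/2):
  θ_2 = -Pb²x(2aL-(3a+b)x)/(2L³EI)  [x≤a] = -(-5)·(9/2)²·(6/5)·(2·(3/2)·6-(3·(3/2)+(9/2))·(6/5))/(2·6³·5000) = 81/200000 rad
Load 3 — uniform load w=5 kN/m over full span:
  θ_3 = -wx(L-x)(L-2x)/(12EI) = -5·(6/5)·(6-(6/5))·(6-2·(6/5))/(12·5000) = -27/15625 rad
Load 4 — applied couple M₀=-12 kN·m at a=18/5 m (b=L-a=12/5):
  θ_4 = (R_Ax²/2 - M_Ax)/EI  [x≤a] with R_A=-72/25, M_A=-96/25 = ((-72/25)·(6/5)²/2 - (-96/25)·(6/5))/5000 = 198/390625 rad
Superposition: θ = Σ θ_i = -80883/25000000 rad ≈ -0.003235 rad

θ(6/5) = -80883/25000000 rad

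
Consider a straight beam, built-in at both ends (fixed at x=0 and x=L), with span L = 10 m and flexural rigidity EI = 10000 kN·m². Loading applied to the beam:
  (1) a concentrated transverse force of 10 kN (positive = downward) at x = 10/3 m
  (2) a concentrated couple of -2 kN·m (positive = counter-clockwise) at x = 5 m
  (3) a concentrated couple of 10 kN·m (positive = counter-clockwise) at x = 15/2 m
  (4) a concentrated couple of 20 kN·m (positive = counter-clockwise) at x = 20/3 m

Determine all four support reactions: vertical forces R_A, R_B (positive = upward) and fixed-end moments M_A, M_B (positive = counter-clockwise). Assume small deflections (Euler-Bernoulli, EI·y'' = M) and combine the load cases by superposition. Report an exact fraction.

R_A = 11771/1080 kN, M_A = 5207/216 kN·m, R_B = -971/1080 kN, M_B = -2113/216 kN·m

Load 1 — point force P=10 kN at a=10/3 m (b=L-a=20/3):
  R_A = Pb²(3a+b)/L³ = 10·(20/3)²·(3·(10/3)+(20/3))/10³ = 200/27 kN
  M_A = Pab²/L² = 10·(10/3)·(20/3)²/10² = 400/27 kN·m
  R_B = Pa²(a+3b)/L³ = 10·(10/3)²·((10/3)+3·(20/3))/10³ = 70/27 kN
  M_B = -Pa²b/L² = -10·(10/3)²·(20/3)/10² = -200/27 kN·m
Load 2 — applied couple M₀=-2 kN·m at a=5 m (b=L-a=5):
  R_A = 6M₀ab/L³ = 6·(-2)·5·5/10³ = -3/10 kN
  M_A = M₀b(2a-b)/L² = (-2)·5·(2·5-5)/10² = -1/2 kN·m
  R_B = -6M₀ab/L³ = -6·(-2)·5·5/10³ = 3/10 kN
  M_B = M₀a(2b-a)/L² = (-2)·5·(2·5-5)/10² = -1/2 kN·m
Load 3 — applied couple M₀=10 kN·m at a=15/2 m (b=L-a=5/2):
  R_A = 6M₀ab/L³ = 6·10·(15/2)·(5/2)/10³ = 9/8 kN
  M_A = M₀b(2a-b)/L² = 10·(5/2)·(2·(15/2)-(5/2))/10² = 25/8 kN·m
  R_B = -6M₀ab/L³ = -6·10·(15/2)·(5/2)/10³ = -9/8 kN
  M_B = M₀a(2b-a)/L² = 10·(15/2)·(2·(5/2)-(15/2))/10² = -15/8 kN·m
Load 4 — applied couple M₀=20 kN·m at a=20/3 m (b=L-a=10/3):
  R_A = 6M₀ab/L³ = 6·20·(20/3)·(10/3)/10³ = 8/3 kN
  M_A = M₀b(2a-b)/L² = 20·(10/3)·(2·(20/3)-(10/3))/10² = 20/3 kN·m
  R_B = -6M₀ab/L³ = -6·20·(20/3)·(10/3)/10³ = -8/3 kN
  M_B = M₀a(2b-a)/L² = 20·(20/3)·(2·(10/3)-(20/3))/10² = 0 kN·m
Superposition: R_A = 11771/1080 kN, M_A = 5207/216 kN·m, R_B = -971/1080 kN, M_B = -2113/216 kN·m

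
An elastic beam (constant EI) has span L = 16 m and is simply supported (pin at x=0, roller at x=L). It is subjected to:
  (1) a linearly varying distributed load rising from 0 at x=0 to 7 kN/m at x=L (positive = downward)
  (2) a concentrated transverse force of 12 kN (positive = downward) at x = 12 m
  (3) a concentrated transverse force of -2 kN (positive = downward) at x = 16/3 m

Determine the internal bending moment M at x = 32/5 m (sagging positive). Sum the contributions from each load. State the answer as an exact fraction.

Load 1 — triangular load w₀=7 kN/m (0→w₀ over full span):
  M_1 = w₀Lx/6 - w₀x³/(6L) = 7·16·(32/5)/6 - 7·(32/5)³/(6·16) = 12544/125 kN·m
Load 2 — point force P=12 kN at a=12 m (b=L-a=4):
  M_2 = Pbx/L  [x≤a] = 12·4·(32/5)/16 = 96/5 kN·m
Load 3 — point force P=-2 kN at a=16/3 m (b=L-a=32/3):
  M_3 = Pa(L-x)/L  [x>a] = (-2)·(16/3)·(16-(32/5))/16 = -32/5 kN·m
Superposition: M = Σ M_i = 14144/125 kN·m ≈ 113.152000 kN·m

M(32/5) = 14144/125 kN·m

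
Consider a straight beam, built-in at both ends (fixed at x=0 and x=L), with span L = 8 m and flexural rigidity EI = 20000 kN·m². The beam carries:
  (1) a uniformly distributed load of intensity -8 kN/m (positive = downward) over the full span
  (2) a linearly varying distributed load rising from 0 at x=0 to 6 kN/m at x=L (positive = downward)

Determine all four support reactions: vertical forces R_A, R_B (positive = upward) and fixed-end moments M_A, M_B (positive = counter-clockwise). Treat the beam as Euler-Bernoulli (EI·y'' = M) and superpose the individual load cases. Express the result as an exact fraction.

R_A = -124/5 kN, M_A = -448/15 kN·m, R_B = -76/5 kN, M_B = 352/15 kN·m

Load 1 — uniform load w=-8 kN/m over full span:
  R_A = wL/2 = (-8)·8/2 = -32 kN
  M_A = wL²/12 = (-8)·8²/12 = -128/3 kN·m
  R_B = wL/2 = (-8)·8/2 = -32 kN
  M_B = -wL²/12 = -(-8)·8²/12 = 128/3 kN·m
Load 2 — triangular load w₀=6 kN/m (0→w₀ over full span):
  R_A = 3w₀L/20 = 3·6·8/20 = 36/5 kN
  M_A = w₀L²/30 = 6·8²/30 = 64/5 kN·m
  R_B = 7w₀L/20 = 7·6·8/20 = 84/5 kN
  M_B = -w₀L²/20 = -6·8²/20 = -96/5 kN·m
Superposition: R_A = -124/5 kN, M_A = -448/15 kN·m, R_B = -76/5 kN, M_B = 352/15 kN·m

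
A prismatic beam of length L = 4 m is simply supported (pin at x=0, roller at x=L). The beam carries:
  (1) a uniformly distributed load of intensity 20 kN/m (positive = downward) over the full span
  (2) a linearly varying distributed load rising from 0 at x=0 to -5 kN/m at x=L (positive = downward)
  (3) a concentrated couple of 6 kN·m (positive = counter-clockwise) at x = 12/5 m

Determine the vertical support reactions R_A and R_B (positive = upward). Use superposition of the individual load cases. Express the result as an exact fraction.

Load 1 — uniform load w=20 kN/m over full span:
  R_A = wL/2 = 20·4/2 = 40 kN
  R_B = wL/2 = 20·4/2 = 40 kN
Load 2 — triangular load w₀=-5 kN/m (0→w₀ over full span):
  R_A = w₀L/6 = (-5)·4/6 = -10/3 kN
  R_B = w₀L/3 = (-5)·4/3 = -20/3 kN
Load 3 — applied couple M₀=6 kN·m at a=12/5 m (b=L-a=8/5):
  R_A = M₀/L = 6/4 = 3/2 kN
  R_B = -M₀/L = -6/4 = -3/2 kN
Superposition: R_A = 229/6 kN, R_B = 191/6 kN

R_A = 229/6 kN, R_B = 191/6 kN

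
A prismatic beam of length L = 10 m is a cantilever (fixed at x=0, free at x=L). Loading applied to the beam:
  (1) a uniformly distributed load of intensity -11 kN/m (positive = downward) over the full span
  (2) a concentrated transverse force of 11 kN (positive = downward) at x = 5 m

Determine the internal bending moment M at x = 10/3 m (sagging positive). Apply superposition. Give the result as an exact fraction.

M(10/3) = 2035/9 kN·m

Load 1 — uniform load w=-11 kN/m over full span:
  M_1 = -w(L-x)²/2 = -(-11)·(10-(10/3))²/2 = 2200/9 kN·m
Load 2 — point force P=11 kN at a=5 m (b=L-a=5):
  M_2 = -P(a-x)  [x≤a] = -11·(5-(10/3)) = -55/3 kN·m
Superposition: M = Σ M_i = 2035/9 kN·m ≈ 226.111111 kN·m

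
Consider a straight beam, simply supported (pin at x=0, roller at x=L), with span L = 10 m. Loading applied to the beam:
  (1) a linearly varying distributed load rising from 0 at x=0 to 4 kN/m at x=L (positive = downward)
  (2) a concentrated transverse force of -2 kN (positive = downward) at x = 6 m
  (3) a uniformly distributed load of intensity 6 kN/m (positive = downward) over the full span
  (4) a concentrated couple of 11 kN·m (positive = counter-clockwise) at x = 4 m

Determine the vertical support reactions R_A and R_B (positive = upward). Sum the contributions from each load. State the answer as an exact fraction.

R_A = 1109/30 kN, R_B = 1231/30 kN

Load 1 — triangular load w₀=4 kN/m (0→w₀ over full span):
  R_A = w₀L/6 = 4·10/6 = 20/3 kN
  R_B = w₀L/3 = 4·10/3 = 40/3 kN
Load 2 — point force P=-2 kN at a=6 m (b=L-a=4):
  R_A = Pb/L = (-2)·4/10 = -4/5 kN
  R_B = Pa/L = (-2)·6/10 = -6/5 kN
Load 3 — uniform load w=6 kN/m over full span:
  R_A = wL/2 = 6·10/2 = 30 kN
  R_B = wL/2 = 6·10/2 = 30 kN
Load 4 — applied couple M₀=11 kN·m at a=4 m (b=L-a=6):
  R_A = M₀/L = 11/10 kN
  R_B = -M₀/L = -11/10 kN
Superposition: R_A = 1109/30 kN, R_B = 1231/30 kN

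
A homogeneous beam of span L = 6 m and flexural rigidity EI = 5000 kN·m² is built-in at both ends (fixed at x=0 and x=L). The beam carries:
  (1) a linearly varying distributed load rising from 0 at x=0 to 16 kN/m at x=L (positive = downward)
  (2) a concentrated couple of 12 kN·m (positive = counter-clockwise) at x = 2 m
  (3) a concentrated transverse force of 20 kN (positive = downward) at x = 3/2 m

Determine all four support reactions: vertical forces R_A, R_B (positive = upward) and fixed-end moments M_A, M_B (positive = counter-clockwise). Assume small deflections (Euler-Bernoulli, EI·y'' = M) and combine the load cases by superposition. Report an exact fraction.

R_A = 4073/120 kN, M_A = 1443/40 kN·m, R_B = 4087/120 kN, M_B = -1217/40 kN·m

Load 1 — triangular load w₀=16 kN/m (0→w₀ over full span):
  R_A = 3w₀L/20 = 3·16·6/20 = 72/5 kN
  M_A = w₀L²/30 = 16·6²/30 = 96/5 kN·m
  R_B = 7w₀L/20 = 7·16·6/20 = 168/5 kN
  M_B = -w₀L²/20 = -16·6²/20 = -144/5 kN·m
Load 2 — applied couple M₀=12 kN·m at a=2 m (b=L-a=4):
  R_A = 6M₀ab/L³ = 6·12·2·4/6³ = 8/3 kN
  M_A = M₀b(2a-b)/L² = 12·4·(2·2-4)/6² = 0 kN·m
  R_B = -6M₀ab/L³ = -6·12·2·4/6³ = -8/3 kN
  M_B = M₀a(2b-a)/L² = 12·2·(2·4-2)/6² = 4 kN·m
Load 3 — point force P=20 kN at a=3/2 m (b=L-a=9/2):
  R_A = Pb²(3a+b)/L³ = 20·(9/2)²·(3·(3/2)+(9/2))/6³ = 135/8 kN
  M_A = Pab²/L² = 20·(3/2)·(9/2)²/6² = 135/8 kN·m
  R_B = Pa²(a+3b)/L³ = 20·(3/2)²·((3/2)+3·(9/2))/6³ = 25/8 kN
  M_B = -Pa²b/L² = -20·(3/2)²·(9/2)/6² = -45/8 kN·m
Superposition: R_A = 4073/120 kN, M_A = 1443/40 kN·m, R_B = 4087/120 kN, M_B = -1217/40 kN·m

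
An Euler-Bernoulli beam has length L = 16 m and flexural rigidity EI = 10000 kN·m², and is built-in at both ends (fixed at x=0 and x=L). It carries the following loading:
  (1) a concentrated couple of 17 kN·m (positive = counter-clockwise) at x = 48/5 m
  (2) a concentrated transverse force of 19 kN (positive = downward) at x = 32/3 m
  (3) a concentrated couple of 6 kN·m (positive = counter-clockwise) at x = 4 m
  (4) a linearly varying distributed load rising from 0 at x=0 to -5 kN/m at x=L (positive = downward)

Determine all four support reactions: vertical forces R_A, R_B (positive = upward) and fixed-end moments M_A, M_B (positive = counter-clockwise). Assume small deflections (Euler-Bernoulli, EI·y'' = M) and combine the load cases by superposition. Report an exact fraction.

Load 1 — applied couple M₀=17 kN·m at a=48/5 m (b=L-a=32/5):
  R_A = 6M₀ab/L³ = 6·17·(48/5)·(32/5)/16³ = 153/100 kN
  M_A = M₀b(2a-b)/L² = 17·(32/5)·(2·(48/5)-(32/5))/16² = 136/25 kN·m
  R_B = -6M₀ab/L³ = -6·17·(48/5)·(32/5)/16³ = -153/100 kN
  M_B = M₀a(2b-a)/L² = 17·(48/5)·(2·(32/5)-(48/5))/16² = 51/25 kN·m
Load 2 — point force P=19 kN at a=32/3 m (b=L-a=16/3):
  R_A = Pb²(3a+b)/L³ = 19·(16/3)²·(3·(32/3)+(16/3))/16³ = 133/27 kN
  M_A = Pab²/L² = 19·(32/3)·(16/3)²/16² = 608/27 kN·m
  R_B = Pa²(a+3b)/L³ = 19·(32/3)²·((32/3)+3·(16/3))/16³ = 380/27 kN
  M_B = -Pa²b/L² = -19·(32/3)²·(16/3)/16² = -1216/27 kN·m
Load 3 — applied couple M₀=6 kN·m at a=4 m (b=L-a=12):
  R_A = 6M₀ab/L³ = 6·6·4·12/16³ = 27/64 kN
  M_A = M₀b(2a-b)/L² = 6·12·(2·4-12)/16² = -9/8 kN·m
  R_B = -6M₀ab/L³ = -6·6·4·12/16³ = -27/64 kN
  M_B = M₀a(2b-a)/L² = 6·4·(2·12-4)/16² = 15/8 kN·m
Load 4 — triangular load w₀=-5 kN/m (0→w₀ over full span):
  R_A = 3w₀L/20 = 3·(-5)·16/20 = -12 kN
  M_A = w₀L²/30 = (-5)·16²/30 = -128/3 kN·m
  R_B = 7w₀L/20 = 7·(-5)·16/20 = -28 kN
  M_B = -w₀L²/20 = -(-5)·16²/20 = 64 kN·m
Superposition: R_A = -221279/43200 kN, M_A = -85499/5400 kN·m, R_B = -685921/43200 kN, M_B = 123541/5400 kN·m

R_A = -221279/43200 kN, M_A = -85499/5400 kN·m, R_B = -685921/43200 kN, M_B = 123541/5400 kN·m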